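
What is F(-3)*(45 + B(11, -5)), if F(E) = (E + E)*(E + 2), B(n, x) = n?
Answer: 336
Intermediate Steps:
F(E) = 2*E*(2 + E) (F(E) = (2*E)*(2 + E) = 2*E*(2 + E))
F(-3)*(45 + B(11, -5)) = (2*(-3)*(2 - 3))*(45 + 11) = (2*(-3)*(-1))*56 = 6*56 = 336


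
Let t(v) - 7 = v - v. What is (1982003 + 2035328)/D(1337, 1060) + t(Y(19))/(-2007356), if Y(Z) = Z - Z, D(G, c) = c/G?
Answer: 1347731678986539/265974670 ≈ 5.0671e+6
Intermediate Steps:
Y(Z) = 0
t(v) = 7 (t(v) = 7 + (v - v) = 7 + 0 = 7)
(1982003 + 2035328)/D(1337, 1060) + t(Y(19))/(-2007356) = (1982003 + 2035328)/((1060/1337)) + 7/(-2007356) = 4017331/((1060*(1/1337))) + 7*(-1/2007356) = 4017331/(1060/1337) - 7/2007356 = 4017331*(1337/1060) - 7/2007356 = 5371171547/1060 - 7/2007356 = 1347731678986539/265974670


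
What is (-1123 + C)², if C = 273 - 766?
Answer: 2611456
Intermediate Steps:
C = -493
(-1123 + C)² = (-1123 - 493)² = (-1616)² = 2611456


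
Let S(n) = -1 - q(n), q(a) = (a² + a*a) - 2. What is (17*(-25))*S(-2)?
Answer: 2975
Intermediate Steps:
q(a) = -2 + 2*a² (q(a) = (a² + a²) - 2 = 2*a² - 2 = -2 + 2*a²)
S(n) = 1 - 2*n² (S(n) = -1 - (-2 + 2*n²) = -1 + (2 - 2*n²) = 1 - 2*n²)
(17*(-25))*S(-2) = (17*(-25))*(1 - 2*(-2)²) = -425*(1 - 2*4) = -425*(1 - 8) = -425*(-7) = 2975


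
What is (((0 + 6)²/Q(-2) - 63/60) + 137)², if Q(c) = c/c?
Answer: 11826721/400 ≈ 29567.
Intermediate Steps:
Q(c) = 1
(((0 + 6)²/Q(-2) - 63/60) + 137)² = (((0 + 6)²/1 - 63/60) + 137)² = ((6²*1 - 63*1/60) + 137)² = ((36*1 - 21/20) + 137)² = ((36 - 21/20) + 137)² = (699/20 + 137)² = (3439/20)² = 11826721/400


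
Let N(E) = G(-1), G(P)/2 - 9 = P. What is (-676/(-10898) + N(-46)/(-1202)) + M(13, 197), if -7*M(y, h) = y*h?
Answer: -8385771467/22923943 ≈ -365.81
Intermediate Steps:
G(P) = 18 + 2*P
N(E) = 16 (N(E) = 18 + 2*(-1) = 18 - 2 = 16)
M(y, h) = -h*y/7 (M(y, h) = -y*h/7 = -h*y/7)
(-676/(-10898) + N(-46)/(-1202)) + M(13, 197) = (-676/(-10898) + 16/(-1202)) - 1/7*197*13 = (-676*(-1/10898) + 16*(-1/1202)) - 2561/7 = (338/5449 - 8/601) - 2561/7 = 159546/3274849 - 2561/7 = -8385771467/22923943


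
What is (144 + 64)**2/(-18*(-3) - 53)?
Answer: 43264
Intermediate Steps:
(144 + 64)**2/(-18*(-3) - 53) = 208**2/(54 - 53) = 43264/1 = 43264*1 = 43264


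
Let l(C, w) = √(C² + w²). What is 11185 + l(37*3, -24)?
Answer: 11185 + 3*√1433 ≈ 11299.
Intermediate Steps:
11185 + l(37*3, -24) = 11185 + √((37*3)² + (-24)²) = 11185 + √(111² + 576) = 11185 + √(12321 + 576) = 11185 + √12897 = 11185 + 3*√1433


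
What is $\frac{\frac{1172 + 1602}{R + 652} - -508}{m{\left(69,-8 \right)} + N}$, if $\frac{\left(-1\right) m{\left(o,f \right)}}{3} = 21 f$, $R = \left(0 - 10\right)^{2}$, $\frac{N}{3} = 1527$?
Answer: $\frac{38479}{382392} \approx 0.10063$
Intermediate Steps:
$N = 4581$ ($N = 3 \cdot 1527 = 4581$)
$R = 100$ ($R = \left(-10\right)^{2} = 100$)
$m{\left(o,f \right)} = - 63 f$ ($m{\left(o,f \right)} = - 3 \cdot 21 f = - 63 f$)
$\frac{\frac{1172 + 1602}{R + 652} - -508}{m{\left(69,-8 \right)} + N} = \frac{\frac{1172 + 1602}{100 + 652} - -508}{\left(-63\right) \left(-8\right) + 4581} = \frac{\frac{2774}{752} + \left(-1555 + 2063\right)}{504 + 4581} = \frac{2774 \cdot \frac{1}{752} + 508}{5085} = \left(\frac{1387}{376} + 508\right) \frac{1}{5085} = \frac{192395}{376} \cdot \frac{1}{5085} = \frac{38479}{382392}$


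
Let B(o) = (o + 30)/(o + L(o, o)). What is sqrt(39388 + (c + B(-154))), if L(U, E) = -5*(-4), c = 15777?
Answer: sqrt(247639839)/67 ≈ 234.87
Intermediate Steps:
L(U, E) = 20
B(o) = (30 + o)/(20 + o) (B(o) = (o + 30)/(o + 20) = (30 + o)/(20 + o))
sqrt(39388 + (c + B(-154))) = sqrt(39388 + (15777 + (30 - 154)/(20 - 154))) = sqrt(39388 + (15777 - 124/(-134))) = sqrt(39388 + (15777 - 1/134*(-124))) = sqrt(39388 + (15777 + 62/67)) = sqrt(39388 + 1057121/67) = sqrt(3696117/67) = sqrt(247639839)/67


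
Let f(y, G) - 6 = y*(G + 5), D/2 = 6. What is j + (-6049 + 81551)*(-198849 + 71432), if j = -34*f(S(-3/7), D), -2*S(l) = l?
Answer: -67341670633/7 ≈ -9.6202e+9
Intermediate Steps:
D = 12 (D = 2*6 = 12)
S(l) = -l/2
f(y, G) = 6 + y*(5 + G) (f(y, G) = 6 + y*(G + 5) = 6 + y*(5 + G))
j = -2295/7 (j = -34*(6 + 5*(-(-3)/(2*7)) + 12*(-(-3)/(2*7))) = -34*(6 + 5*(-½*(-3/7)) + 12*(-½*(-3/7))) = -34*(6 + 5*(3/14) + 12*(3/14)) = -34*(6 + 15/14 + 18/7) = -34*135/14 = -2295/7 ≈ -327.86)
j + (-6049 + 81551)*(-198849 + 71432) = -2295/7 + (-6049 + 81551)*(-198849 + 71432) = -2295/7 + 75502*(-127417) = -2295/7 - 9620238334 = -67341670633/7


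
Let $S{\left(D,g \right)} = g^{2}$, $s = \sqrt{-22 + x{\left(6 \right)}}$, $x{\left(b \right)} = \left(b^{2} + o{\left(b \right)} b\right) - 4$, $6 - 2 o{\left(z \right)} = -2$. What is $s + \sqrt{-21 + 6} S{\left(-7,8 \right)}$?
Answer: $\sqrt{34} + 64 i \sqrt{15} \approx 5.831 + 247.87 i$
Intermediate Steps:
$o{\left(z \right)} = 4$ ($o{\left(z \right)} = 3 - -1 = 3 + 1 = 4$)
$x{\left(b \right)} = -4 + b^{2} + 4 b$ ($x{\left(b \right)} = \left(b^{2} + 4 b\right) - 4 = -4 + b^{2} + 4 b$)
$s = \sqrt{34}$ ($s = \sqrt{-22 + \left(-4 + 6^{2} + 4 \cdot 6\right)} = \sqrt{-22 + \left(-4 + 36 + 24\right)} = \sqrt{-22 + 56} = \sqrt{34} \approx 5.8309$)
$s + \sqrt{-21 + 6} S{\left(-7,8 \right)} = \sqrt{34} + \sqrt{-21 + 6} \cdot 8^{2} = \sqrt{34} + \sqrt{-15} \cdot 64 = \sqrt{34} + i \sqrt{15} \cdot 64 = \sqrt{34} + 64 i \sqrt{15}$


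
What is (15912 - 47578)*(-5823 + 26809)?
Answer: -664542676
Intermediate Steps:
(15912 - 47578)*(-5823 + 26809) = -31666*20986 = -664542676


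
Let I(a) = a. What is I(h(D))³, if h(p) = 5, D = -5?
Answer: 125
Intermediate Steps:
I(h(D))³ = 5³ = 125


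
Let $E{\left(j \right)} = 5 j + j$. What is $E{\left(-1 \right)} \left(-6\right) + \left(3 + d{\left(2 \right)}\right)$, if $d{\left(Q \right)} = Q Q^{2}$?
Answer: $47$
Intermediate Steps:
$d{\left(Q \right)} = Q^{3}$
$E{\left(j \right)} = 6 j$
$E{\left(-1 \right)} \left(-6\right) + \left(3 + d{\left(2 \right)}\right) = 6 \left(-1\right) \left(-6\right) + \left(3 + 2^{3}\right) = \left(-6\right) \left(-6\right) + \left(3 + 8\right) = 36 + 11 = 47$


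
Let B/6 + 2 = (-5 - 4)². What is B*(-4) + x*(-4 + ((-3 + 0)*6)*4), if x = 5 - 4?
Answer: -1972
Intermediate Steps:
x = 1
B = 474 (B = -12 + 6*(-5 - 4)² = -12 + 6*(-9)² = -12 + 6*81 = -12 + 486 = 474)
B*(-4) + x*(-4 + ((-3 + 0)*6)*4) = 474*(-4) + 1*(-4 + ((-3 + 0)*6)*4) = -1896 + 1*(-4 - 3*6*4) = -1896 + 1*(-4 - 18*4) = -1896 + 1*(-4 - 72) = -1896 + 1*(-76) = -1896 - 76 = -1972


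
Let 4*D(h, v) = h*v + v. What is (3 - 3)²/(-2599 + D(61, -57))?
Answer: 0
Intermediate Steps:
D(h, v) = v/4 + h*v/4 (D(h, v) = (h*v + v)/4 = (v + h*v)/4 = v/4 + h*v/4)
(3 - 3)²/(-2599 + D(61, -57)) = (3 - 3)²/(-2599 + (¼)*(-57)*(1 + 61)) = 0²/(-2599 + (¼)*(-57)*62) = 0/(-2599 - 1767/2) = 0/(-6965/2) = -2/6965*0 = 0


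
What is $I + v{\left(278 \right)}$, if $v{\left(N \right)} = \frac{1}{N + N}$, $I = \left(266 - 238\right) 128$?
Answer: $\frac{1992705}{556} \approx 3584.0$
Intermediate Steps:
$I = 3584$ ($I = 28 \cdot 128 = 3584$)
$v{\left(N \right)} = \frac{1}{2 N}$
$I + v{\left(278 \right)} = 3584 + \frac{1}{2 \cdot 278} = 3584 + \frac{1}{2} \cdot \frac{1}{278} = 3584 + \frac{1}{556} = \frac{1992705}{556}$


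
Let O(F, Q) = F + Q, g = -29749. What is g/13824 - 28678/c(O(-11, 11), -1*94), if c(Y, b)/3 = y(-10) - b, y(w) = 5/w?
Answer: -269859511/2585088 ≈ -104.39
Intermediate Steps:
c(Y, b) = -3/2 - 3*b (c(Y, b) = 3*(5/(-10) - b) = 3*(5*(-⅒) - b) = 3*(-½ - b) = -3/2 - 3*b)
g/13824 - 28678/c(O(-11, 11), -1*94) = -29749/13824 - 28678/(-3/2 - (-3)*94) = -29749*1/13824 - 28678/(-3/2 - 3*(-94)) = -29749/13824 - 28678/(-3/2 + 282) = -29749/13824 - 28678/561/2 = -29749/13824 - 28678*2/561 = -29749/13824 - 57356/561 = -269859511/2585088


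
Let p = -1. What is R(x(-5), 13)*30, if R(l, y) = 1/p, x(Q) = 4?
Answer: -30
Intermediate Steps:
R(l, y) = -1 (R(l, y) = 1/(-1) = -1)
R(x(-5), 13)*30 = -1*30 = -30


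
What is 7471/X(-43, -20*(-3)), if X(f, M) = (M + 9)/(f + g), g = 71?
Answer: 209188/69 ≈ 3031.7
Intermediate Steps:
X(f, M) = (9 + M)/(71 + f) (X(f, M) = (M + 9)/(f + 71) = (9 + M)/(71 + f))
7471/X(-43, -20*(-3)) = 7471/(((9 - 20*(-3))/(71 - 43))) = 7471/(((9 + 60)/28)) = 7471/(((1/28)*69)) = 7471/(69/28) = 7471*(28/69) = 209188/69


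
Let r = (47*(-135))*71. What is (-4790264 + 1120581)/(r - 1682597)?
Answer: 3669683/2133092 ≈ 1.7204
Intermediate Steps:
r = -450495 (r = -6345*71 = -450495)
(-4790264 + 1120581)/(r - 1682597) = (-4790264 + 1120581)/(-450495 - 1682597) = -3669683/(-2133092) = -3669683*(-1/2133092) = 3669683/2133092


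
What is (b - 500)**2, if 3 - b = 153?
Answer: 422500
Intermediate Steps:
b = -150 (b = 3 - 1*153 = 3 - 153 = -150)
(b - 500)**2 = (-150 - 500)**2 = (-650)**2 = 422500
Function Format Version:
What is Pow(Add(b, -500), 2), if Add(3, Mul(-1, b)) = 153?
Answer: 422500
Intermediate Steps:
b = -150 (b = Add(3, Mul(-1, 153)) = Add(3, -153) = -150)
Pow(Add(b, -500), 2) = Pow(Add(-150, -500), 2) = Pow(-650, 2) = 422500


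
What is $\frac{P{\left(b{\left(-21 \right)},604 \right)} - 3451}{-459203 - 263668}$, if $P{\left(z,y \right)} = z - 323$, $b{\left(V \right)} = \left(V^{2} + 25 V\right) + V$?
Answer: $\frac{431}{80319} \approx 0.0053661$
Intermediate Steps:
$b{\left(V \right)} = V^{2} + 26 V$
$P{\left(z,y \right)} = -323 + z$ ($P{\left(z,y \right)} = z - 323 = -323 + z$)
$\frac{P{\left(b{\left(-21 \right)},604 \right)} - 3451}{-459203 - 263668} = \frac{\left(-323 - 21 \left(26 - 21\right)\right) - 3451}{-459203 - 263668} = \frac{\left(-323 - 105\right) + \left(-182599 + 179148\right)}{-722871} = \left(\left(-323 - 105\right) - 3451\right) \left(- \frac{1}{722871}\right) = \left(-428 - 3451\right) \left(- \frac{1}{722871}\right) = \left(-3879\right) \left(- \frac{1}{722871}\right) = \frac{431}{80319}$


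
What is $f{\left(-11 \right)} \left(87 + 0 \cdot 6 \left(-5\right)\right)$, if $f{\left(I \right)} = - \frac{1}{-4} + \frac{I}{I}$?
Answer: $\frac{435}{4} \approx 108.75$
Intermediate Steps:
$f{\left(I \right)} = \frac{5}{4}$ ($f{\left(I \right)} = \left(-1\right) \left(- \frac{1}{4}\right) + 1 = \frac{1}{4} + 1 = \frac{5}{4}$)
$f{\left(-11 \right)} \left(87 + 0 \cdot 6 \left(-5\right)\right) = \frac{5 \left(87 + 0 \cdot 6 \left(-5\right)\right)}{4} = \frac{5 \left(87 + 0 \left(-5\right)\right)}{4} = \frac{5 \left(87 + 0\right)}{4} = \frac{5}{4} \cdot 87 = \frac{435}{4}$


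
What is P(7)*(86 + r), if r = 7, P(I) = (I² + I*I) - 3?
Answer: 8835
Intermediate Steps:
P(I) = -3 + 2*I² (P(I) = (I² + I²) - 3 = 2*I² - 3 = -3 + 2*I²)
P(7)*(86 + r) = (-3 + 2*7²)*(86 + 7) = (-3 + 2*49)*93 = (-3 + 98)*93 = 95*93 = 8835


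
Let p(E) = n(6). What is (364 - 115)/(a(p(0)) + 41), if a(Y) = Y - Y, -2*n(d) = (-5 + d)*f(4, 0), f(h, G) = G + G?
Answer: 249/41 ≈ 6.0732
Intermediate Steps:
f(h, G) = 2*G
n(d) = 0 (n(d) = -(-5 + d)*2*0/2 = -(-5 + d)*0/2 = -½*0 = 0)
p(E) = 0
a(Y) = 0
(364 - 115)/(a(p(0)) + 41) = (364 - 115)/(0 + 41) = 249/41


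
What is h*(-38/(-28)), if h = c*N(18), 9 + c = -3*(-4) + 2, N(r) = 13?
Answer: 1235/14 ≈ 88.214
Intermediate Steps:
c = 5 (c = -9 + (-3*(-4) + 2) = -9 + (12 + 2) = -9 + 14 = 5)
h = 65 (h = 5*13 = 65)
h*(-38/(-28)) = 65*(-38/(-28)) = 65*(-38*(-1/28)) = 65*(19/14) = 1235/14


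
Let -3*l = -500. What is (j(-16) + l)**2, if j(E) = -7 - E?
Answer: 277729/9 ≈ 30859.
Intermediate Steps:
l = 500/3 (l = -1/3*(-500) = 500/3 ≈ 166.67)
(j(-16) + l)**2 = ((-7 - 1*(-16)) + 500/3)**2 = ((-7 + 16) + 500/3)**2 = (9 + 500/3)**2 = (527/3)**2 = 277729/9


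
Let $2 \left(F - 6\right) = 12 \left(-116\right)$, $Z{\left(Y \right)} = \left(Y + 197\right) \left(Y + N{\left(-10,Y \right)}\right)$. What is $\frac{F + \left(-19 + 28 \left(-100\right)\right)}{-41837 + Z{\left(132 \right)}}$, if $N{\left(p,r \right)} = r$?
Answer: $- \frac{3509}{45019} \approx -0.077945$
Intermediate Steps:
$Z{\left(Y \right)} = 2 Y \left(197 + Y\right)$ ($Z{\left(Y \right)} = \left(Y + 197\right) \left(Y + Y\right) = \left(197 + Y\right) 2 Y = 2 Y \left(197 + Y\right)$)
$F = -690$ ($F = 6 + \frac{12 \left(-116\right)}{2} = 6 + \frac{1}{2} \left(-1392\right) = 6 - 696 = -690$)
$\frac{F + \left(-19 + 28 \left(-100\right)\right)}{-41837 + Z{\left(132 \right)}} = \frac{-690 + \left(-19 + 28 \left(-100\right)\right)}{-41837 + 2 \cdot 132 \left(197 + 132\right)} = \frac{-690 - 2819}{-41837 + 2 \cdot 132 \cdot 329} = \frac{-690 - 2819}{-41837 + 86856} = - \frac{3509}{45019}$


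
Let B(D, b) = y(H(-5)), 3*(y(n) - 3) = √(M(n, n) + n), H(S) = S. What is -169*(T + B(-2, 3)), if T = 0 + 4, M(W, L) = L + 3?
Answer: -1183 - 169*I*√7/3 ≈ -1183.0 - 149.04*I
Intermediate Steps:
M(W, L) = 3 + L
T = 4
y(n) = 3 + √(3 + 2*n)/3 (y(n) = 3 + √((3 + n) + n)/3 = 3 + √(3 + 2*n)/3)
B(D, b) = 3 + I*√7/3 (B(D, b) = 3 + √(3 + 2*(-5))/3 = 3 + √(3 - 10)/3 = 3 + √(-7)/3 = 3 + (I*√7)/3 = 3 + I*√7/3)
-169*(T + B(-2, 3)) = -169*(4 + (3 + I*√7/3)) = -169*(7 + I*√7/3) = -1183 - 169*I*√7/3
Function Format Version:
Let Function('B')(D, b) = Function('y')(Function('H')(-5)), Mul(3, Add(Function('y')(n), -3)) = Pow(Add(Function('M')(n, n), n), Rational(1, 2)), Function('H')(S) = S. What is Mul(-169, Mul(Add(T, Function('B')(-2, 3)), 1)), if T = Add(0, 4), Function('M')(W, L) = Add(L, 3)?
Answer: Add(-1183, Mul(Rational(-169, 3), I, Pow(7, Rational(1, 2)))) ≈ Add(-1183.0, Mul(-149.04, I))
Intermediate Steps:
Function('M')(W, L) = Add(3, L)
T = 4
Function('y')(n) = Add(3, Mul(Rational(1, 3), Pow(Add(3, Mul(2, n)), Rational(1, 2)))) (Function('y')(n) = Add(3, Mul(Rational(1, 3), Pow(Add(Add(3, n), n), Rational(1, 2)))) = Add(3, Mul(Rational(1, 3), Pow(Add(3, Mul(2, n)), Rational(1, 2)))))
Function('B')(D, b) = Add(3, Mul(Rational(1, 3), I, Pow(7, Rational(1, 2)))) (Function('B')(D, b) = Add(3, Mul(Rational(1, 3), Pow(Add(3, Mul(2, -5)), Rational(1, 2)))) = Add(3, Mul(Rational(1, 3), Pow(Add(3, -10), Rational(1, 2)))) = Add(3, Mul(Rational(1, 3), Pow(-7, Rational(1, 2)))) = Add(3, Mul(Rational(1, 3), Mul(I, Pow(7, Rational(1, 2))))) = Add(3, Mul(Rational(1, 3), I, Pow(7, Rational(1, 2)))))
Mul(-169, Mul(Add(T, Function('B')(-2, 3)), 1)) = Mul(-169, Mul(Add(4, Add(3, Mul(Rational(1, 3), I, Pow(7, Rational(1, 2))))), 1)) = Mul(-169, Mul(Add(7, Mul(Rational(1, 3), I, Pow(7, Rational(1, 2)))), 1)) = Mul(-169, Add(7, Mul(Rational(1, 3), I, Pow(7, Rational(1, 2))))) = Add(-1183, Mul(Rational(-169, 3), I, Pow(7, Rational(1, 2))))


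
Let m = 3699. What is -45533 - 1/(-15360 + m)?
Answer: -530960312/11661 ≈ -45533.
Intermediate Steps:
-45533 - 1/(-15360 + m) = -45533 - 1/(-15360 + 3699) = -45533 - 1/(-11661) = -45533 - 1*(-1/11661) = -45533 + 1/11661 = -530960312/11661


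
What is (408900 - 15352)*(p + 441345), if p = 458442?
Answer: 354109374276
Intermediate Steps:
(408900 - 15352)*(p + 441345) = (408900 - 15352)*(458442 + 441345) = 393548*899787 = 354109374276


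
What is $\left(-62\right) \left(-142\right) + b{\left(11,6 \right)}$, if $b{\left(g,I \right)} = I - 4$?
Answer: $8806$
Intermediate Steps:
$b{\left(g,I \right)} = -4 + I$ ($b{\left(g,I \right)} = I - 4 = -4 + I$)
$\left(-62\right) \left(-142\right) + b{\left(11,6 \right)} = \left(-62\right) \left(-142\right) + \left(-4 + 6\right) = 8804 + 2 = 8806$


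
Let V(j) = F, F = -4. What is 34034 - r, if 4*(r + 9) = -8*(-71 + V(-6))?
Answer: 33893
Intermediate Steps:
V(j) = -4
r = 141 (r = -9 + (-8*(-71 - 4))/4 = -9 + (-8*(-75))/4 = -9 + (¼)*600 = -9 + 150 = 141)
34034 - r = 34034 - 1*141 = 34034 - 141 = 33893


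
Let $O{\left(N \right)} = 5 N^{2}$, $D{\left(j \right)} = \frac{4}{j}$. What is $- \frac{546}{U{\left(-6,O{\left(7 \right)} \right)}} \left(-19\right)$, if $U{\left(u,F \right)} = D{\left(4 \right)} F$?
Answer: $\frac{1482}{35} \approx 42.343$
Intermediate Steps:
$U{\left(u,F \right)} = F$ ($U{\left(u,F \right)} = \frac{4}{4} F = 4 \cdot \frac{1}{4} F = 1 F = F$)
$- \frac{546}{U{\left(-6,O{\left(7 \right)} \right)}} \left(-19\right) = - \frac{546}{5 \cdot 7^{2}} \left(-19\right) = - \frac{546}{5 \cdot 49} \left(-19\right) = - \frac{546}{245} \left(-19\right) = \left(-546\right) \frac{1}{245} \left(-19\right) = \left(- \frac{78}{35}\right) \left(-19\right) = \frac{1482}{35}$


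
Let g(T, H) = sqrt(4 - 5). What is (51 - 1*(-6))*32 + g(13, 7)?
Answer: 1824 + I ≈ 1824.0 + 1.0*I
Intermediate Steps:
g(T, H) = I (g(T, H) = sqrt(-1) = I)
(51 - 1*(-6))*32 + g(13, 7) = (51 - 1*(-6))*32 + I = (51 + 6)*32 + I = 57*32 + I = 1824 + I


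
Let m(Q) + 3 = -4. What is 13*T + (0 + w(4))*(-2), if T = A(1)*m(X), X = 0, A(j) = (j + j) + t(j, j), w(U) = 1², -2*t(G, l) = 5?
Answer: 87/2 ≈ 43.500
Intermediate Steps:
t(G, l) = -5/2 (t(G, l) = -½*5 = -5/2)
w(U) = 1
A(j) = -5/2 + 2*j (A(j) = (j + j) - 5/2 = 2*j - 5/2 = -5/2 + 2*j)
m(Q) = -7 (m(Q) = -3 - 4 = -7)
T = 7/2 (T = (-5/2 + 2*1)*(-7) = (-5/2 + 2)*(-7) = -½*(-7) = 7/2 ≈ 3.5000)
13*T + (0 + w(4))*(-2) = 13*(7/2) + (0 + 1)*(-2) = 91/2 + 1*(-2) = 91/2 - 2 = 87/2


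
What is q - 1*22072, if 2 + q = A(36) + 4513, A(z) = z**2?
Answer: -16265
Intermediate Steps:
q = 5807 (q = -2 + (36**2 + 4513) = -2 + (1296 + 4513) = -2 + 5809 = 5807)
q - 1*22072 = 5807 - 1*22072 = 5807 - 22072 = -16265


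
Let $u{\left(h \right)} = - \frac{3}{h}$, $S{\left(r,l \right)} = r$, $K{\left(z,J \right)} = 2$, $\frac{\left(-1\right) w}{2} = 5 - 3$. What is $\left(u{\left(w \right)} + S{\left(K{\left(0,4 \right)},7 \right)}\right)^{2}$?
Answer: $\frac{121}{16} \approx 7.5625$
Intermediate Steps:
$w = -4$ ($w = - 2 \left(5 - 3\right) = \left(-2\right) 2 = -4$)
$\left(u{\left(w \right)} + S{\left(K{\left(0,4 \right)},7 \right)}\right)^{2} = \left(- \frac{3}{-4} + 2\right)^{2} = \left(\left(-3\right) \left(- \frac{1}{4}\right) + 2\right)^{2} = \left(\frac{3}{4} + 2\right)^{2} = \left(\frac{11}{4}\right)^{2} = \frac{121}{16}$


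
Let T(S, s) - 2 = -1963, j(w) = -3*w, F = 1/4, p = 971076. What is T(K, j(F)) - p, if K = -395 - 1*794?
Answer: -973037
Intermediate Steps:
F = 1/4 ≈ 0.25000
K = -1189 (K = -395 - 794 = -1189)
T(S, s) = -1961 (T(S, s) = 2 - 1963 = -1961)
T(K, j(F)) - p = -1961 - 1*971076 = -1961 - 971076 = -973037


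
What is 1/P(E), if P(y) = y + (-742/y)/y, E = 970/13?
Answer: 6115850/455521413 ≈ 0.013426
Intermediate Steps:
E = 970/13 (E = 970*(1/13) = 970/13 ≈ 74.615)
P(y) = y - 742/y**2
1/P(E) = 1/(970/13 - 742/(970/13)**2) = 1/(970/13 - 742*169/940900) = 1/(970/13 - 62699/470450) = 1/(455521413/6115850) = 6115850/455521413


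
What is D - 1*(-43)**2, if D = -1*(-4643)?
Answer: 2794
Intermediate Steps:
D = 4643
D - 1*(-43)**2 = 4643 - 1*(-43)**2 = 4643 - 1*1849 = 4643 - 1849 = 2794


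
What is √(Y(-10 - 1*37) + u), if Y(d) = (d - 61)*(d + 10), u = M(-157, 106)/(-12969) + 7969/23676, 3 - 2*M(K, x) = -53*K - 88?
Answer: 5*√46520156086574291/17058558 ≈ 63.219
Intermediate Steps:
M(K, x) = 91/2 + 53*K/2 (M(K, x) = 3/2 - (-53*K - 88)/2 = 3/2 - (-88 - 53*K)/2 = 3/2 + (44 + 53*K/2) = 91/2 + 53*K/2)
u = 66925567/102351348 (u = (91/2 + (53/2)*(-157))/(-12969) + 7969/23676 = (91/2 - 8321/2)*(-1/12969) + 7969*(1/23676) = -4115*(-1/12969) + 7969/23676 = 4115/12969 + 7969/23676 = 66925567/102351348 ≈ 0.65388)
Y(d) = (-61 + d)*(10 + d)
√(Y(-10 - 1*37) + u) = √((-610 + (-10 - 1*37)² - 51*(-10 - 1*37)) + 66925567/102351348) = √((-610 + (-10 - 37)² - 51*(-10 - 37)) + 66925567/102351348) = √((-610 + (-47)² - 51*(-47)) + 66925567/102351348) = √((-610 + 2209 + 2397) + 66925567/102351348) = √(3996 + 66925567/102351348) = √(409062912175/102351348) = 5*√46520156086574291/17058558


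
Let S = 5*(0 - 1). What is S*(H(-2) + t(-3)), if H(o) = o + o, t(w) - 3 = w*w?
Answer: -40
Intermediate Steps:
t(w) = 3 + w² (t(w) = 3 + w*w = 3 + w²)
H(o) = 2*o
S = -5 (S = 5*(-1) = -5)
S*(H(-2) + t(-3)) = -5*(2*(-2) + (3 + (-3)²)) = -5*(-4 + (3 + 9)) = -5*(-4 + 12) = -5*8 = -40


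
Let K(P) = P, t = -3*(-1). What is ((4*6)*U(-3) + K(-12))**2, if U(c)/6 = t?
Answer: 176400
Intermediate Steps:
t = 3
U(c) = 18 (U(c) = 6*3 = 18)
((4*6)*U(-3) + K(-12))**2 = ((4*6)*18 - 12)**2 = (24*18 - 12)**2 = (432 - 12)**2 = 420**2 = 176400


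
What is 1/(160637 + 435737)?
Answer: 1/596374 ≈ 1.6768e-6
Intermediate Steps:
1/(160637 + 435737) = 1/596374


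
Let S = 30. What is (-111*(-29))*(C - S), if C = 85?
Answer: 177045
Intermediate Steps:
(-111*(-29))*(C - S) = (-111*(-29))*(85 - 1*30) = 3219*(85 - 30) = 3219*55 = 177045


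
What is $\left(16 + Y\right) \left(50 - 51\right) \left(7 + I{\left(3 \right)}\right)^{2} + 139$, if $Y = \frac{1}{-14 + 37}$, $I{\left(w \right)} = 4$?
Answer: $- \frac{41452}{23} \approx -1802.3$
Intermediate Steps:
$Y = \frac{1}{23} \approx 0.043478$
$\left(16 + Y\right) \left(50 - 51\right) \left(7 + I{\left(3 \right)}\right)^{2} + 139 = \left(16 + \frac{1}{23}\right) \left(50 - 51\right) \left(7 + 4\right)^{2} + 139 = \frac{369}{23} \left(-1\right) 11^{2} + 139 = \left(- \frac{369}{23}\right) 121 + 139 = - \frac{44649}{23} + 139 = - \frac{41452}{23}$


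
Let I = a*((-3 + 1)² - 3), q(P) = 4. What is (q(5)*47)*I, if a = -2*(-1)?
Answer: 376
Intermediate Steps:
a = 2
I = 2 (I = 2*((-3 + 1)² - 3) = 2*((-2)² - 3) = 2*(4 - 3) = 2*1 = 2)
(q(5)*47)*I = (4*47)*2 = 188*2 = 376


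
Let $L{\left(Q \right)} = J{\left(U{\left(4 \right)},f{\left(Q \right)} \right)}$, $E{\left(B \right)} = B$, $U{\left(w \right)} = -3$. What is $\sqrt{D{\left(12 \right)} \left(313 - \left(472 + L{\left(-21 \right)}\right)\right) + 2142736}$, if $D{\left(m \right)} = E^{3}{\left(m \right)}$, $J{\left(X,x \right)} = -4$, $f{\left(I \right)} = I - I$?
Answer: $4 \sqrt{117181} \approx 1369.3$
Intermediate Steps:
$f{\left(I \right)} = 0$
$L{\left(Q \right)} = -4$
$D{\left(m \right)} = m^{3}$
$\sqrt{D{\left(12 \right)} \left(313 - \left(472 + L{\left(-21 \right)}\right)\right) + 2142736} = \sqrt{12^{3} \left(313 - 468\right) + 2142736} = \sqrt{1728 \left(313 + \left(-472 + 4\right)\right) + 2142736} = \sqrt{1728 \left(313 - 468\right) + 2142736} = \sqrt{1728 \left(-155\right) + 2142736} = \sqrt{-267840 + 2142736} = \sqrt{1874896} = 4 \sqrt{117181}$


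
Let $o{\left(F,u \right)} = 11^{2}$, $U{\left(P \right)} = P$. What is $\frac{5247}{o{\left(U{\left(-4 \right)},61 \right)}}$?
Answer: $\frac{477}{11} \approx 43.364$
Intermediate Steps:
$o{\left(F,u \right)} = 121$
$\frac{5247}{o{\left(U{\left(-4 \right)},61 \right)}} = \frac{5247}{121} = 5247 \cdot \frac{1}{121} = \frac{477}{11}$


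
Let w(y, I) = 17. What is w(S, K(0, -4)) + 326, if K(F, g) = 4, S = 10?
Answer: 343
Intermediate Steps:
w(S, K(0, -4)) + 326 = 17 + 326 = 343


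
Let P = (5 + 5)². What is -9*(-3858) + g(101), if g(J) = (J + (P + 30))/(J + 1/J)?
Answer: 354257175/10202 ≈ 34724.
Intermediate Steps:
P = 100 (P = 10² = 100)
g(J) = (130 + J)/(J + 1/J) (g(J) = (J + (100 + 30))/(J + 1/J) = (J + 130)/(J + 1/J) = (130 + J)/(J + 1/J))
-9*(-3858) + g(101) = -9*(-3858) + 101*(130 + 101)/(1 + 101²) = 34722 + 101*231/(1 + 10201) = 34722 + 101*231/10202 = 34722 + 101*(1/10202)*231 = 34722 + 23331/10202 = 354257175/10202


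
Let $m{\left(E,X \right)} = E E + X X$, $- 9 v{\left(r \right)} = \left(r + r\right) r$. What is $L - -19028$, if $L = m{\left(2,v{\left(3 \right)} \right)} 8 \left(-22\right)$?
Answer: $17620$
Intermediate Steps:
$v{\left(r \right)} = - \frac{2 r^{2}}{9}$ ($v{\left(r \right)} = - \frac{\left(r + r\right) r}{9} = - \frac{2 r r}{9} = - \frac{2 r^{2}}{9}$)
$m{\left(E,X \right)} = E^{2} + X^{2}$
$L = -1408$ ($L = \left(2^{2} + \left(- \frac{2 \cdot 3^{2}}{9}\right)^{2}\right) 8 \left(-22\right) = \left(4 + \left(\left(- \frac{2}{9}\right) 9\right)^{2}\right) 8 \left(-22\right) = \left(4 + \left(-2\right)^{2}\right) 8 \left(-22\right) = \left(4 + 4\right) 8 \left(-22\right) = 8 \cdot 8 \left(-22\right) = 64 \left(-22\right) = -1408$)
$L - -19028 = -1408 - -19028 = -1408 + 19028 = 17620$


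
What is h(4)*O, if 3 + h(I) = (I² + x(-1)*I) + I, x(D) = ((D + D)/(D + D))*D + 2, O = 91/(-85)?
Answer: -1911/85 ≈ -22.482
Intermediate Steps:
O = -91/85 (O = 91*(-1/85) = -91/85 ≈ -1.0706)
x(D) = 2 + D (x(D) = ((2*D)/((2*D)))*D + 2 = ((2*D)*(1/(2*D)))*D + 2 = 1*D + 2 = D + 2 = 2 + D)
h(I) = -3 + I² + 2*I (h(I) = -3 + ((I² + (2 - 1)*I) + I) = -3 + ((I² + 1*I) + I) = -3 + ((I² + I) + I) = -3 + ((I + I²) + I) = -3 + (I² + 2*I) = -3 + I² + 2*I)
h(4)*O = (-3 + 4² + 2*4)*(-91/85) = (-3 + 16 + 8)*(-91/85) = 21*(-91/85) = -1911/85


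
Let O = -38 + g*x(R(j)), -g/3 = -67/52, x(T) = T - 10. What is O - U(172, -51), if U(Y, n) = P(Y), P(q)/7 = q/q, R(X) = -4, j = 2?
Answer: -2577/26 ≈ -99.115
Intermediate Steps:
x(T) = -10 + T
P(q) = 7 (P(q) = 7*(q/q) = 7*1 = 7)
g = 201/52 (g = -(-201)/52 = -3*(-67/52) = 201/52 ≈ 3.8654)
U(Y, n) = 7
O = -2395/26 (O = -38 + 201*(-10 - 4)/52 = -38 + (201/52)*(-14) = -38 - 1407/26 = -2395/26 ≈ -92.115)
O - U(172, -51) = -2395/26 - 1*7 = -2395/26 - 7 = -2577/26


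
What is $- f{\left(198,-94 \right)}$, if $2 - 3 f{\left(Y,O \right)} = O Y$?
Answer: $- \frac{18614}{3} \approx -6204.7$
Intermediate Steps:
$f{\left(Y,O \right)} = \frac{2}{3} - \frac{O Y}{3}$
$- f{\left(198,-94 \right)} = - (\frac{2}{3} - \left(- \frac{94}{3}\right) 198) = - (\frac{2}{3} + 6204) = \left(-1\right) \frac{18614}{3} = - \frac{18614}{3}$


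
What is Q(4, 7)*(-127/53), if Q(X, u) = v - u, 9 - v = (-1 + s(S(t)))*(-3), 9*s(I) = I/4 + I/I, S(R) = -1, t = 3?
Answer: 381/212 ≈ 1.7972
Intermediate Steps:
s(I) = ⅑ + I/36 (s(I) = (I/4 + I/I)/9 = (I*(¼) + 1)/9 = (I/4 + 1)/9 = (1 + I/4)/9 = ⅑ + I/36)
v = 25/4 (v = 9 - (-1 + (⅑ + (1/36)*(-1)))*(-3) = 9 - (-1 + (⅑ - 1/36))*(-3) = 9 - (-1 + 1/12)*(-3) = 9 - (-11)*(-3)/12 = 9 - 1*11/4 = 9 - 11/4 = 25/4 ≈ 6.2500)
Q(X, u) = 25/4 - u
Q(4, 7)*(-127/53) = (25/4 - 1*7)*(-127/53) = (25/4 - 7)*(-127*1/53) = -¾*(-127/53) = 381/212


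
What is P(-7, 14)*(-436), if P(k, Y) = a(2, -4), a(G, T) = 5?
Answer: -2180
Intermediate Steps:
P(k, Y) = 5
P(-7, 14)*(-436) = 5*(-436) = -2180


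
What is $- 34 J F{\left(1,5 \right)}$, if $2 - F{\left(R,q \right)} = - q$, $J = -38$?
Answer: $9044$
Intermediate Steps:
$F{\left(R,q \right)} = 2 + q$ ($F{\left(R,q \right)} = 2 - - q = 2 + q$)
$- 34 J F{\left(1,5 \right)} = \left(-34\right) \left(-38\right) \left(2 + 5\right) = 1292 \cdot 7 = 9044$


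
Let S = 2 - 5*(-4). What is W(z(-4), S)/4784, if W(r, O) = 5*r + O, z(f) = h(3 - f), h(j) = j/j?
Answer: 27/4784 ≈ 0.0056438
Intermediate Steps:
h(j) = 1
z(f) = 1
S = 22 (S = 2 + 20 = 22)
W(r, O) = O + 5*r
W(z(-4), S)/4784 = (22 + 5*1)/4784 = (22 + 5)*(1/4784) = 27*(1/4784) = 27/4784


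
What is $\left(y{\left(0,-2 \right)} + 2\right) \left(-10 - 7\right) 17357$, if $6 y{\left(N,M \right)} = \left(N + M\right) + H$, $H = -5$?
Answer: $- \frac{1475345}{6} \approx -2.4589 \cdot 10^{5}$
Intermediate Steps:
$y{\left(N,M \right)} = - \frac{5}{6} + \frac{M}{6} + \frac{N}{6}$ ($y{\left(N,M \right)} = \frac{\left(N + M\right) - 5}{6} = \frac{\left(M + N\right) - 5}{6} = \frac{-5 + M + N}{6} = - \frac{5}{6} + \frac{M}{6} + \frac{N}{6}$)
$\left(y{\left(0,-2 \right)} + 2\right) \left(-10 - 7\right) 17357 = \left(\left(- \frac{5}{6} + \frac{1}{6} \left(-2\right) + \frac{1}{6} \cdot 0\right) + 2\right) \left(-10 - 7\right) 17357 = \left(\left(- \frac{5}{6} - \frac{1}{3} + 0\right) + 2\right) \left(-17\right) 17357 = \left(- \frac{7}{6} + 2\right) \left(-17\right) 17357 = \frac{5}{6} \left(-17\right) 17357 = \left(- \frac{85}{6}\right) 17357 = - \frac{1475345}{6}$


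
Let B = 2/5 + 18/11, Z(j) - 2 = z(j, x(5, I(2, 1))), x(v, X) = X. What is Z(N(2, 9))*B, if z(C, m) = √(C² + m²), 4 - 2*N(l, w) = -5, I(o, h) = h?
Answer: 224/55 + 56*√85/55 ≈ 13.460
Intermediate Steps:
N(l, w) = 9/2 (N(l, w) = 2 - ½*(-5) = 2 + 5/2 = 9/2)
Z(j) = 2 + √(1 + j²) (Z(j) = 2 + √(j² + 1²) = 2 + √(j² + 1) = 2 + √(1 + j²))
B = 112/55 (B = 2*(⅕) + 18*(1/11) = ⅖ + 18/11 = 112/55 ≈ 2.0364)
Z(N(2, 9))*B = (2 + √(1 + (9/2)²))*(112/55) = (2 + √(1 + 81/4))*(112/55) = (2 + √(85/4))*(112/55) = (2 + √85/2)*(112/55) = 224/55 + 56*√85/55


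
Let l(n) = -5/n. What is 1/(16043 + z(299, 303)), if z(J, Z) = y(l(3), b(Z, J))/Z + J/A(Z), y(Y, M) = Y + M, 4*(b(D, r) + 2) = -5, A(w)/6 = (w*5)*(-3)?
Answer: 54540/874983737 ≈ 6.2333e-5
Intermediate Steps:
A(w) = -90*w (A(w) = 6*((w*5)*(-3)) = 6*((5*w)*(-3)) = 6*(-15*w) = -90*w)
b(D, r) = -13/4 (b(D, r) = -2 + (1/4)*(-5) = -2 - 5/4 = -13/4)
y(Y, M) = M + Y
z(J, Z) = -59/(12*Z) - J/(90*Z) (z(J, Z) = (-13/4 - 5/3)/Z + J/((-90*Z)) = (-13/4 - 5*1/3)/Z + J*(-1/(90*Z)) = (-13/4 - 5/3)/Z - J/(90*Z) = -59/(12*Z) - J/(90*Z))
1/(16043 + z(299, 303)) = 1/(16043 + (1/180)*(-885 - 2*299)/303) = 1/(16043 + (1/180)*(1/303)*(-885 - 598)) = 1/(16043 + (1/180)*(1/303)*(-1483)) = 1/(16043 - 1483/54540) = 1/(874983737/54540) = 54540/874983737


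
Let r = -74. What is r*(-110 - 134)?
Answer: 18056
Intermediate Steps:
r*(-110 - 134) = -74*(-110 - 134) = -74*(-244) = 18056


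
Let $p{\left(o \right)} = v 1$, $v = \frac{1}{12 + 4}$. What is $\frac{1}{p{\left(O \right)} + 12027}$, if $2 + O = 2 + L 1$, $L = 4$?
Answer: $\frac{16}{192433} \approx 8.3146 \cdot 10^{-5}$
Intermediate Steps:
$O = 4$ ($O = -2 + \left(2 + 4 \cdot 1\right) = -2 + \left(2 + 4\right) = -2 + 6 = 4$)
$v = \frac{1}{16} \approx 0.0625$
$p{\left(o \right)} = \frac{1}{16}$ ($p{\left(o \right)} = \frac{1}{16} \cdot 1 = \frac{1}{16}$)
$\frac{1}{p{\left(O \right)} + 12027} = \frac{1}{\frac{1}{16} + 12027} = \frac{1}{\frac{192433}{16}} = \frac{16}{192433}$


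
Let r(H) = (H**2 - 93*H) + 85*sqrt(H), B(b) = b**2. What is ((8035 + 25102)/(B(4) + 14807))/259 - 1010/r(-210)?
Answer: -107156017391/14809252512411 + 1717*I*sqrt(210)/81005883 ≈ -0.0072358 + 0.00030716*I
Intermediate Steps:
r(H) = H**2 - 93*H + 85*sqrt(H)
((8035 + 25102)/(B(4) + 14807))/259 - 1010/r(-210) = ((8035 + 25102)/(4**2 + 14807))/259 - 1010/((-210)**2 - 93*(-210) + 85*sqrt(-210)) = (33137/(16 + 14807))*(1/259) - 1010/(44100 + 19530 + 85*(I*sqrt(210))) = (33137/14823)*(1/259) - 1010/(44100 + 19530 + 85*I*sqrt(210)) = (33137*(1/14823))*(1/259) - 1010/(63630 + 85*I*sqrt(210)) = (33137/14823)*(1/259) - 1010/(63630 + 85*I*sqrt(210)) = 33137/3839157 - 1010/(63630 + 85*I*sqrt(210))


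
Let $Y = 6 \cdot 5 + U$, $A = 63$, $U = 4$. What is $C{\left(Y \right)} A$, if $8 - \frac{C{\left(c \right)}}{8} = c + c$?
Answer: $-30240$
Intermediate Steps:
$Y = 34$ ($Y = 6 \cdot 5 + 4 = 30 + 4 = 34$)
$C{\left(c \right)} = 64 - 16 c$ ($C{\left(c \right)} = 64 - 8 \left(c + c\right) = 64 - 8 \cdot 2 c = 64 - 16 c$)
$C{\left(Y \right)} A = \left(64 - 544\right) 63 = \left(-480\right) 63 = -30240$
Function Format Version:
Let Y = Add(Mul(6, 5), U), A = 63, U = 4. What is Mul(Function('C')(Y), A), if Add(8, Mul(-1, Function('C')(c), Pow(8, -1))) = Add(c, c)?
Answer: -30240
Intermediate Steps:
Y = 34 (Y = Add(Mul(6, 5), 4) = Add(30, 4) = 34)
Function('C')(c) = Add(64, Mul(-16, c)) (Function('C')(c) = Add(64, Mul(-8, Add(c, c))) = Add(64, Mul(-8, Mul(2, c))) = Add(64, Mul(-16, c)))
Mul(Function('C')(Y), A) = Mul(Add(64, Mul(-16, 34)), 63) = Mul(Add(64, -544), 63) = Mul(-480, 63) = -30240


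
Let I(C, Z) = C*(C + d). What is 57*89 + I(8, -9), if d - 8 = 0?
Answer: 5201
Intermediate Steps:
d = 8 (d = 8 + 0 = 8)
I(C, Z) = C*(8 + C) (I(C, Z) = C*(C + 8) = C*(8 + C))
57*89 + I(8, -9) = 57*89 + 8*(8 + 8) = 5073 + 8*16 = 5073 + 128 = 5201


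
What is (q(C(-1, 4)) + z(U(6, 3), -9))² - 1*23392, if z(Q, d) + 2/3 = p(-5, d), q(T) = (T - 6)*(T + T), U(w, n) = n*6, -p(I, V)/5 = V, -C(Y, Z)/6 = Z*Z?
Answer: 3467232697/9 ≈ 3.8525e+8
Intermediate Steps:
C(Y, Z) = -6*Z² (C(Y, Z) = -6*Z*Z = -6*Z²)
p(I, V) = -5*V
U(w, n) = 6*n
q(T) = 2*T*(-6 + T) (q(T) = (-6 + T)*(2*T) = 2*T*(-6 + T))
z(Q, d) = -⅔ - 5*d
(q(C(-1, 4)) + z(U(6, 3), -9))² - 1*23392 = (2*(-6*4²)*(-6 - 6*4²) + (-⅔ - 5*(-9)))² - 1*23392 = (2*(-6*16)*(-6 - 6*16) + (-⅔ + 45))² - 23392 = (2*(-96)*(-6 - 96) + 133/3)² - 23392 = (2*(-96)*(-102) + 133/3)² - 23392 = (19584 + 133/3)² - 23392 = (58885/3)² - 23392 = 3467443225/9 - 23392 = 3467232697/9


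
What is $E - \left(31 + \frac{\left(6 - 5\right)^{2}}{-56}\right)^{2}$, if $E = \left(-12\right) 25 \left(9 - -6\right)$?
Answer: $- \frac{17122225}{3136} \approx -5459.9$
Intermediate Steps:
$E = -4500$ ($E = - 300 \left(9 + 6\right) = \left(-300\right) 15 = -4500$)
$E - \left(31 + \frac{\left(6 - 5\right)^{2}}{-56}\right)^{2} = -4500 - \left(31 + \frac{\left(6 - 5\right)^{2}}{-56}\right)^{2} = -4500 - \left(31 + 1^{2} \left(- \frac{1}{56}\right)\right)^{2} = -4500 - \left(31 + 1 \left(- \frac{1}{56}\right)\right)^{2} = -4500 - \left(31 - \frac{1}{56}\right)^{2} = -4500 - \left(\frac{1735}{56}\right)^{2} = -4500 - \frac{3010225}{3136} = - \frac{17122225}{3136}$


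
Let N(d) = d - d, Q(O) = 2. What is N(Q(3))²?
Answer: 0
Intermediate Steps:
N(d) = 0
N(Q(3))² = 0² = 0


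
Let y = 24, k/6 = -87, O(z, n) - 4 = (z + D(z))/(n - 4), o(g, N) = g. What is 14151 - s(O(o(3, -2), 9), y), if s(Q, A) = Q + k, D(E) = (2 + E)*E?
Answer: 73327/5 ≈ 14665.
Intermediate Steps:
D(E) = E*(2 + E)
O(z, n) = 4 + (z + z*(2 + z))/(-4 + n) (O(z, n) = 4 + (z + z*(2 + z))/(n - 4) = 4 + (z + z*(2 + z))/(-4 + n))
k = -522 (k = 6*(-87) = -522)
s(Q, A) = -522 + Q (s(Q, A) = Q - 522 = -522 + Q)
14151 - s(O(o(3, -2), 9), y) = 14151 - (-522 + (-16 + 3 + 4*9 + 3*(2 + 3))/(-4 + 9)) = 14151 - (-522 + (-16 + 3 + 36 + 3*5)/5) = 14151 - (-522 + (-16 + 3 + 36 + 15)/5) = 14151 - (-522 + (⅕)*38) = 14151 - (-522 + 38/5) = 14151 - 1*(-2572/5) = 14151 + 2572/5 = 73327/5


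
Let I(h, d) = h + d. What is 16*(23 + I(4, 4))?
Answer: 496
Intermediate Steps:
I(h, d) = d + h
16*(23 + I(4, 4)) = 16*(23 + (4 + 4)) = 16*(23 + 8) = 16*31 = 496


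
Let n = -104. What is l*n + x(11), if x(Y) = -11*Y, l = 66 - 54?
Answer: -1369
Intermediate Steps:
l = 12
l*n + x(11) = 12*(-104) - 11*11 = -1248 - 121 = -1369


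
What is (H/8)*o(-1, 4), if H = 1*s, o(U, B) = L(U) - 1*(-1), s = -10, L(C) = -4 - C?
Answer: 5/2 ≈ 2.5000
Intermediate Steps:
o(U, B) = -3 - U (o(U, B) = (-4 - U) - 1*(-1) = (-4 - U) + 1 = -3 - U)
H = -10 (H = 1*(-10) = -10)
(H/8)*o(-1, 4) = (-10/8)*(-3 - 1*(-1)) = ((⅛)*(-10))*(-3 + 1) = -5/4*(-2) = 5/2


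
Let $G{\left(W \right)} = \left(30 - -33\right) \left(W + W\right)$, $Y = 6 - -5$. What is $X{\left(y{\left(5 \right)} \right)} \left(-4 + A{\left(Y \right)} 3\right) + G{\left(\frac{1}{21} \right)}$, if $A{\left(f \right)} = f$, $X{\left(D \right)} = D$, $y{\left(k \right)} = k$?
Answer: $151$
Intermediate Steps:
$Y = 11$ ($Y = 6 + 5 = 11$)
$G{\left(W \right)} = 126 W$ ($G{\left(W \right)} = \left(30 + 33\right) 2 W = 63 \cdot 2 W = 126 W$)
$X{\left(y{\left(5 \right)} \right)} \left(-4 + A{\left(Y \right)} 3\right) + G{\left(\frac{1}{21} \right)} = 5 \left(-4 + 11 \cdot 3\right) + \frac{126}{21} = 5 \left(-4 + 33\right) + 126 \cdot \frac{1}{21} = 5 \cdot 29 + 6 = 145 + 6 = 151$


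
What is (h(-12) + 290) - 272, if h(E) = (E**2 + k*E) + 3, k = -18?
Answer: 381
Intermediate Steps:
h(E) = 3 + E**2 - 18*E (h(E) = (E**2 - 18*E) + 3 = 3 + E**2 - 18*E)
(h(-12) + 290) - 272 = ((3 + (-12)**2 - 18*(-12)) + 290) - 272 = ((3 + 144 + 216) + 290) - 272 = (363 + 290) - 272 = 653 - 272 = 381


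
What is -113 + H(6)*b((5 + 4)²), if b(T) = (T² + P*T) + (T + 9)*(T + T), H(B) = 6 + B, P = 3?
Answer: 256495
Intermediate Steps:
b(T) = T² + 3*T + 2*T*(9 + T) (b(T) = (T² + 3*T) + (T + 9)*(T + T) = (T² + 3*T) + (9 + T)*(2*T) = (T² + 3*T) + 2*T*(9 + T) = T² + 3*T + 2*T*(9 + T))
-113 + H(6)*b((5 + 4)²) = -113 + (6 + 6)*(3*(5 + 4)²*(7 + (5 + 4)²)) = -113 + 12*(3*9²*(7 + 9²)) = -113 + 12*(3*81*(7 + 81)) = -113 + 12*(3*81*88) = -113 + 12*21384 = -113 + 256608 = 256495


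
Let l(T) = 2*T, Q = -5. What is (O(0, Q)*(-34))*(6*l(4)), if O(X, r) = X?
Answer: 0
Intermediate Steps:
(O(0, Q)*(-34))*(6*l(4)) = (0*(-34))*(6*(2*4)) = 0*(6*8) = 0*48 = 0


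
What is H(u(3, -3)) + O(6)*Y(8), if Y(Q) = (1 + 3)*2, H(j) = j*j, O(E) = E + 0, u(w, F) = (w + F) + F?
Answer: 57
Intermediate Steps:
u(w, F) = w + 2*F (u(w, F) = (F + w) + F = w + 2*F)
O(E) = E
H(j) = j²
Y(Q) = 8 (Y(Q) = 4*2 = 8)
H(u(3, -3)) + O(6)*Y(8) = (3 + 2*(-3))² + 6*8 = (3 - 6)² + 48 = (-3)² + 48 = 9 + 48 = 57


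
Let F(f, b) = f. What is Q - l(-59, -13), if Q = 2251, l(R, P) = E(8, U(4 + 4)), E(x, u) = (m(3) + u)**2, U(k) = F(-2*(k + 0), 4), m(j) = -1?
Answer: 1962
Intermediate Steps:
U(k) = -2*k (U(k) = -2*(k + 0) = -2*k)
E(x, u) = (-1 + u)**2
l(R, P) = 289 (l(R, P) = (-1 - 2*(4 + 4))**2 = (-1 - 2*8)**2 = (-1 - 16)**2 = (-17)**2 = 289)
Q - l(-59, -13) = 2251 - 1*289 = 2251 - 289 = 1962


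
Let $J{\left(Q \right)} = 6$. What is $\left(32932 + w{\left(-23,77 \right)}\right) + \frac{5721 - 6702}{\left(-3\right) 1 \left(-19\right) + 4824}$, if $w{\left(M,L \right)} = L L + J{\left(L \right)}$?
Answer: $\frac{63236282}{1627} \approx 38867.0$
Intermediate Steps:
$w{\left(M,L \right)} = 6 + L^{2}$ ($w{\left(M,L \right)} = L L + 6 = L^{2} + 6 = 6 + L^{2}$)
$\left(32932 + w{\left(-23,77 \right)}\right) + \frac{5721 - 6702}{\left(-3\right) 1 \left(-19\right) + 4824} = \left(32932 + \left(6 + 77^{2}\right)\right) + \frac{5721 - 6702}{\left(-3\right) 1 \left(-19\right) + 4824} = \left(32932 + \left(6 + 5929\right)\right) - \frac{981}{\left(-3\right) \left(-19\right) + 4824} = \left(32932 + 5935\right) - \frac{981}{57 + 4824} = 38867 - \frac{981}{4881} = 38867 - \frac{327}{1627} = \frac{63236282}{1627}$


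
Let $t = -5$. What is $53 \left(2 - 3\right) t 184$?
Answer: $48760$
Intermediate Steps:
$53 \left(2 - 3\right) t 184 = 53 \left(2 - 3\right) \left(-5\right) 184 = 53 \left(\left(-1\right) \left(-5\right)\right) 184 = 53 \cdot 5 \cdot 184 = 265 \cdot 184 = 48760$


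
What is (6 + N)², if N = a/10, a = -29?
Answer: 961/100 ≈ 9.6100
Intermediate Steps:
N = -29/10 ≈ -2.9000
(6 + N)² = (6 - 29/10)² = (31/10)² = 961/100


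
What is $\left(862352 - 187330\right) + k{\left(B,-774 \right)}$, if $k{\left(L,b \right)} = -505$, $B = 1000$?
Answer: $674517$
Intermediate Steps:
$\left(862352 - 187330\right) + k{\left(B,-774 \right)} = \left(862352 - 187330\right) - 505 = 675022 - 505 = 674517$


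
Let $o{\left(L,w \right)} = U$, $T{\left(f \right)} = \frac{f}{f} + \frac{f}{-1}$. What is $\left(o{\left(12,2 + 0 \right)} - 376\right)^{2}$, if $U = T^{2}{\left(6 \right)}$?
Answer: $123201$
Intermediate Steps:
$T{\left(f \right)} = 1 - f$ ($T{\left(f \right)} = 1 + f \left(-1\right) = 1 - f$)
$U = 25$ ($U = \left(1 - 6\right)^{2} = \left(-5\right)^{2} = 25$)
$o{\left(L,w \right)} = 25$
$\left(o{\left(12,2 + 0 \right)} - 376\right)^{2} = \left(25 - 376\right)^{2} = \left(-351\right)^{2} = 123201$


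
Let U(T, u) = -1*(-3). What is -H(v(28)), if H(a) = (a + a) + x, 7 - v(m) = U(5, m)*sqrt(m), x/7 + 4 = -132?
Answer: 938 + 12*sqrt(7) ≈ 969.75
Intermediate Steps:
x = -952 (x = -28 + 7*(-132) = -28 - 924 = -952)
U(T, u) = 3
v(m) = 7 - 3*sqrt(m)
H(a) = -952 + 2*a (H(a) = (a + a) - 952 = 2*a - 952 = -952 + 2*a)
-H(v(28)) = -(-952 + 2*(7 - 6*sqrt(7))) = -(-952 + (14 - 12*sqrt(7))) = -(-938 - 12*sqrt(7)) = 938 + 12*sqrt(7)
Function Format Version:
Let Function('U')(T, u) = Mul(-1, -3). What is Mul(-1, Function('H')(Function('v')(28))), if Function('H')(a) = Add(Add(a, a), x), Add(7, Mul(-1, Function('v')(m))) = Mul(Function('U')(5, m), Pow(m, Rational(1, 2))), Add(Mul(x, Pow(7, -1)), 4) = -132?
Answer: Add(938, Mul(12, Pow(7, Rational(1, 2)))) ≈ 969.75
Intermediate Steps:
x = -952 (x = Add(-28, Mul(7, -132)) = Add(-28, -924) = -952)
Function('U')(T, u) = 3
Function('v')(m) = Add(7, Mul(-3, Pow(m, Rational(1, 2)))) (Function('v')(m) = Add(7, Mul(-1, Mul(3, Pow(m, Rational(1, 2))))) = Add(7, Mul(-3, Pow(m, Rational(1, 2)))))
Function('H')(a) = Add(-952, Mul(2, a)) (Function('H')(a) = Add(Add(a, a), -952) = Add(Mul(2, a), -952) = Add(-952, Mul(2, a)))
Mul(-1, Function('H')(Function('v')(28))) = Mul(-1, Add(-952, Mul(2, Add(7, Mul(-3, Pow(28, Rational(1, 2))))))) = Mul(-1, Add(-952, Mul(2, Add(7, Mul(-3, Mul(2, Pow(7, Rational(1, 2)))))))) = Mul(-1, Add(-952, Mul(2, Add(7, Mul(-6, Pow(7, Rational(1, 2))))))) = Mul(-1, Add(-952, Add(14, Mul(-12, Pow(7, Rational(1, 2)))))) = Mul(-1, Add(-938, Mul(-12, Pow(7, Rational(1, 2))))) = Add(938, Mul(12, Pow(7, Rational(1, 2))))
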